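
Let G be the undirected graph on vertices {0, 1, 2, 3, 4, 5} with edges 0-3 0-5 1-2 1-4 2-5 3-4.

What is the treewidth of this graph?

2

A width-2 tree decomposition is:
Bags: B1 = {0, 2, 5}  B2 = {0, 1, 2}  B3 = {0, 1, 4}  B4 = {0, 3, 4}
Tree: B1–B2, B2–B3, B3–B4
The largest bag has 3 vertices, giving width 2; this decomposition certifies tw(G) ≤ 2. The edges 0–5–2–1–4–3–0 form a cycle, so G is not a tree and its treewidth is at least 2. Combining the bounds, tw(G) = 2.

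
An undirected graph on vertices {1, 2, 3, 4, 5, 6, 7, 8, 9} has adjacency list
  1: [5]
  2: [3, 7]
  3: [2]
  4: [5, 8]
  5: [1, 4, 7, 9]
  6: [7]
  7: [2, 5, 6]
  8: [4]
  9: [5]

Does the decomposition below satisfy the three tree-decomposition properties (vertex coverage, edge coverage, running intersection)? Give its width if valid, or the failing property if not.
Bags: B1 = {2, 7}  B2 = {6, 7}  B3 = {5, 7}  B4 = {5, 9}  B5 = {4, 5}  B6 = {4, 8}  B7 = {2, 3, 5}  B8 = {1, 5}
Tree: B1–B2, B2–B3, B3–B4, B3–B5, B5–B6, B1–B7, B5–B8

No — bags containing vertex 5 are not connected in the tree.

A tree decomposition must satisfy three properties: every vertex lies in some bag; for every edge, both endpoints lie together in some bag; and for every vertex, the bags containing it form a connected subtree. Here bags containing vertex 5 are not connected in the tree, so the decomposition is invalid.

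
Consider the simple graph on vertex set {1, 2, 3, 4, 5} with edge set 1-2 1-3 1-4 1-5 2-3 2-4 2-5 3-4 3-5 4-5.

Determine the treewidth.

A width-4 tree decomposition is:
Bags: B1 = {1, 2, 3, 4, 5}
Tree: (single bag)
A single bag containing all 5 vertices is trivially a valid decomposition of width 4. For the lower bound, the 5 vertices {1, 2, 3, 4, 5} are pairwise adjacent, and any tree decomposition puts a clique entirely inside one bag — forcing width ≥ 4. Hence tw(G) = 4 exactly.

4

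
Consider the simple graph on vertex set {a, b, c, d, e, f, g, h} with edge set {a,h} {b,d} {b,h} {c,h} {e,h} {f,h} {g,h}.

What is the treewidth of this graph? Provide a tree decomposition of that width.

Treewidth 1.
One optimal decomposition is:
Bags: B1 = {b, h}  B2 = {f, h}  B3 = {e, h}  B4 = {b, d}  B5 = {c, h}  B6 = {a, h}  B7 = {g, h}
Tree: B1–B2, B2–B3, B1–B4, B2–B5, B2–B6, B6–B7

The largest bag has 2 vertices, giving width 1; this decomposition certifies tw(G) ≤ 1. Any graph with an edge has treewidth ≥ 1, and G has the edge h–b. Therefore the treewidth is 1.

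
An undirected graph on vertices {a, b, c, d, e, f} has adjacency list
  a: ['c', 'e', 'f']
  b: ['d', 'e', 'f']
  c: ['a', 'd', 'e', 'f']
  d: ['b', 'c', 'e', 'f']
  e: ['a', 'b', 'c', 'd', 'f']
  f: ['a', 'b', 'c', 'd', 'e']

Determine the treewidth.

3

A width-3 tree decomposition is:
Bags: B1 = {c, d, e, f}  B2 = {b, d, e, f}  B3 = {a, c, e, f}
Tree: B1–B2, B1–B3
Every bag has size at most 4, so the width is 4 − 1 = 3 and tw(G) ≤ 3. On the other hand G contains the 4-clique {c, d, e, f}. A clique must lie in a single bag of any decomposition, so no decomposition can have width below 3. Hence tw(G) = 3 exactly.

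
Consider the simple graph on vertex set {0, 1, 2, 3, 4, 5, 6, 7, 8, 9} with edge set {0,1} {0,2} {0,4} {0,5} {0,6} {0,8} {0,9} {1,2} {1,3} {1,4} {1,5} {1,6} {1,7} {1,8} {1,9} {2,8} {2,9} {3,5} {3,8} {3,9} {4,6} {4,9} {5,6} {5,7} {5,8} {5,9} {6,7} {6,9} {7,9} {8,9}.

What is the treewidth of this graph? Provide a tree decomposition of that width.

Each bag holds 5 vertices, so the decomposition has width 4, which upper-bounds the treewidth. For the lower bound, the 5 vertices {0, 1, 2, 8, 9} are pairwise adjacent, and any tree decomposition puts a clique entirely inside one bag — forcing width ≥ 4. Hence tw(G) = 4 exactly.

Treewidth 4.
One such decomposition:
Bags: B1 = {0, 1, 4, 6, 9}  B2 = {0, 1, 5, 6, 9}  B3 = {0, 1, 5, 8, 9}  B4 = {0, 1, 2, 8, 9}  B5 = {1, 5, 6, 7, 9}  B6 = {1, 3, 5, 8, 9}
Tree: B1–B2, B2–B3, B3–B4, B2–B5, B3–B6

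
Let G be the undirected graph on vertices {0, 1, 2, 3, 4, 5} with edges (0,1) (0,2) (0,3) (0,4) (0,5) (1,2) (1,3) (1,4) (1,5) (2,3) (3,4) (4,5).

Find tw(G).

A width-3 tree decomposition is:
Bags: B1 = {0, 1, 3, 4}  B2 = {0, 1, 4, 5}  B3 = {0, 1, 2, 3}
Tree: B1–B2, B1–B3
The largest bag has 4 vertices, giving width 3; this decomposition certifies tw(G) ≤ 3. Conversely, {0, 1, 2, 3} is a clique of size 4, and the vertices of any clique must share a bag in every tree decomposition; so some bag has ≥ 4 vertices and tw(G) ≥ 3. Combining the bounds, tw(G) = 3.

3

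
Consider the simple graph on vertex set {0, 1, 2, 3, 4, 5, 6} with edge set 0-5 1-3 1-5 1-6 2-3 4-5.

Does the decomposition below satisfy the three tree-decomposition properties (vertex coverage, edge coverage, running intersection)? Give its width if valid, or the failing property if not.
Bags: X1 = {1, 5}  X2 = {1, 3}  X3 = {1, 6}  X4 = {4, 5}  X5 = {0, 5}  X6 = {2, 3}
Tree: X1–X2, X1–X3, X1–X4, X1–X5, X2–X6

Checking the three conditions: (i) the bags cover all of {0, 1, 2, 3, 4, 5, 6}; (ii) for each edge, some bag contains both endpoints; (iii) the bags containing any fixed vertex form a subtree. All hold, so the decomposition is valid with width 2 − 1 = 1.

Yes; width 1.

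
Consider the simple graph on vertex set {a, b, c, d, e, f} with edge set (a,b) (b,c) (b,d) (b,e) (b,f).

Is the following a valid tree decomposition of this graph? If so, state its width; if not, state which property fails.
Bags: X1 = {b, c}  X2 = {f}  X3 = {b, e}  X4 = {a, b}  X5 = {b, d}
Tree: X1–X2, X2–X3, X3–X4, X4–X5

No — edge (b,f) lies in no bag.

A tree decomposition must satisfy three properties: every vertex lies in some bag; for every edge, both endpoints lie together in some bag; and for every vertex, the bags containing it form a connected subtree. Here edge (b,f) lies in no bag, so the decomposition is invalid.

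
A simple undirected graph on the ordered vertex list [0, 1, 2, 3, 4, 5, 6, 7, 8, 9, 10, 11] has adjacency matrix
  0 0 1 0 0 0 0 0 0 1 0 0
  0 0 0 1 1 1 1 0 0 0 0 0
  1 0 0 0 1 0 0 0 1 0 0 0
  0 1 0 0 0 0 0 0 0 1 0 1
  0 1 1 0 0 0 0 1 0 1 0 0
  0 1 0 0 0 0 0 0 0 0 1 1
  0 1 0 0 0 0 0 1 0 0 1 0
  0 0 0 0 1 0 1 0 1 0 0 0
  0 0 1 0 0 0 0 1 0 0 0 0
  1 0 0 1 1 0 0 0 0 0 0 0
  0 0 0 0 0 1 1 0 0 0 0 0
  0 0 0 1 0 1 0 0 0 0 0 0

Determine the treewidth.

3

A width-3 tree decomposition is:
Bags: B1 = {3, 5, 10, 11}  B2 = {1, 3, 5, 10}  B3 = {1, 3, 6, 10}  B4 = {1, 3, 6, 9}  B5 = {1, 4, 6, 9}  B6 = {4, 6, 7, 9}  B7 = {0, 4, 7, 9}  B8 = {0, 2, 4, 7}  B9 = {0, 2, 7, 8}
Tree: B1–B2, B2–B3, B3–B4, B4–B5, B5–B6, B6–B7, B7–B8, B8–B9
Each bag holds 4 vertices, so the decomposition has width 3, which upper-bounds the treewidth. For the lower bound: the 4 vertex sets {5,10,11}, {3}, {1}, {4,6,7,9} are disjoint, each induces a connected subgraph, and every pair is joined by at least one edge of G. Contracting each set to a single vertex therefore yields K_{4} as a minor, and since treewidth is minor-monotone, tw(G) ≥ tw(K_{4}) = 3. Hence tw(G) = 3 exactly.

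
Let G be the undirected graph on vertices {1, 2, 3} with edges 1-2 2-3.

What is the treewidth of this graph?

1

A width-1 tree decomposition is:
Bags: B1 = {2, 3}  B2 = {1, 2}
Tree: B1–B2
Each bag holds 2 vertices, so the decomposition has width 1, which upper-bounds the treewidth. Since G has at least one edge (e.g. 2–3), it is not an edgeless graph, so tw(G) ≥ 1. Hence tw(G) = 1 exactly.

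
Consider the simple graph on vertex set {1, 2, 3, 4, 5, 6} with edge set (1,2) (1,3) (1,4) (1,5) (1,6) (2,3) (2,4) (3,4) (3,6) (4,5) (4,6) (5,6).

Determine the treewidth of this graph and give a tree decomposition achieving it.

Treewidth 3.
Bags: B1 = {1, 3, 4, 6}  B2 = {1, 4, 5, 6}  B3 = {1, 2, 3, 4}
Tree: B1–B2, B1–B3

Each bag holds 4 vertices, so the decomposition has width 3, which upper-bounds the treewidth. Conversely, {1, 2, 3, 4} is a clique of size 4, and the vertices of any clique must share a bag in every tree decomposition; so some bag has ≥ 4 vertices and tw(G) ≥ 3. Therefore the treewidth is 3.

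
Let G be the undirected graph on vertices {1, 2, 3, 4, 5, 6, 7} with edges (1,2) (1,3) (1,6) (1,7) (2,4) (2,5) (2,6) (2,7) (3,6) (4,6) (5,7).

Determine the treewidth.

2

A width-2 tree decomposition is:
Bags: B1 = {2, 4, 6}  B2 = {1, 2, 6}  B3 = {1, 3, 6}  B4 = {1, 2, 7}  B5 = {2, 5, 7}
Tree: B1–B2, B2–B3, B2–B4, B4–B5
The largest bag has 3 vertices, giving width 2; this decomposition certifies tw(G) ≤ 2. For the lower bound, the 3 vertices {1, 2, 6} are pairwise adjacent, and any tree decomposition puts a clique entirely inside one bag — forcing width ≥ 2. The upper and lower bounds meet at 2, so that is the treewidth.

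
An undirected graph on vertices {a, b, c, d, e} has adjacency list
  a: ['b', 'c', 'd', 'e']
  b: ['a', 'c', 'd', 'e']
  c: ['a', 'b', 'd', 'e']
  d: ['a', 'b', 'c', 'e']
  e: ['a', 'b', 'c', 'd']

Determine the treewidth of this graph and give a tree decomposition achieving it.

Treewidth 4.
Bags: B1 = {a, b, c, d, e}
Tree: (single bag)

With just one bag of size 5, the width is 5 − 1 = 4, so tw(G) ≤ 4. For the lower bound, the 5 vertices {a, b, c, d, e} are pairwise adjacent, and any tree decomposition puts a clique entirely inside one bag — forcing width ≥ 4. Combining the bounds, tw(G) = 4.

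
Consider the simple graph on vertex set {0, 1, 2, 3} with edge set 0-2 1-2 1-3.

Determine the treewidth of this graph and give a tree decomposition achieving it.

Treewidth 1.
One such decomposition:
Bags: B1 = {1, 2}  B2 = {1, 3}  B3 = {0, 2}
Tree: B1–B2, B1–B3

The largest bag has 2 vertices, giving width 1; this decomposition certifies tw(G) ≤ 1. Any graph with an edge has treewidth ≥ 1, and G has the edge 2–1. The upper and lower bounds meet at 1, so that is the treewidth.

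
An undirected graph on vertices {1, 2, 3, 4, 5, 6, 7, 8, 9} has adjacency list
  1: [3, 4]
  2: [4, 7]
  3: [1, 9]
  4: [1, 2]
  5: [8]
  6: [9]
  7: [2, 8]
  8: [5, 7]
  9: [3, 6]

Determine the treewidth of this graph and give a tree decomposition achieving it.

Treewidth 1.
One optimal decomposition is:
Bags: B1 = {6, 9}  B2 = {3, 9}  B3 = {1, 3}  B4 = {1, 4}  B5 = {2, 4}  B6 = {2, 7}  B7 = {7, 8}  B8 = {5, 8}
Tree: B1–B2, B2–B3, B3–B4, B4–B5, B5–B6, B6–B7, B7–B8

Each bag holds 2 vertices, so the decomposition has width 1, which upper-bounds the treewidth. Any graph with an edge has treewidth ≥ 1, and G has the edge 6–9. Combining the bounds, tw(G) = 1.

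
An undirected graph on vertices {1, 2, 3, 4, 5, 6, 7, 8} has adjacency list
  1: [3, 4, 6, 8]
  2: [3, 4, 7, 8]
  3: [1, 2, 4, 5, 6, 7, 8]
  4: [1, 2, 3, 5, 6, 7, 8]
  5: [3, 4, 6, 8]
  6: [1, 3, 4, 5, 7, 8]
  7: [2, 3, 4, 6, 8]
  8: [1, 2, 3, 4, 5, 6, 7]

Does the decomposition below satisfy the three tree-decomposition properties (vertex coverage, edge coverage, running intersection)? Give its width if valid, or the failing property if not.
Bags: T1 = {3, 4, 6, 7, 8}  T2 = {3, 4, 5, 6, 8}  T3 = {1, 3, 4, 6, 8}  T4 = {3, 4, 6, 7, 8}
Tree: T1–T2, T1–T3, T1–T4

No — vertex 2 appears in no bag.

A tree decomposition must satisfy three properties: every vertex lies in some bag; for every edge, both endpoints lie together in some bag; and for every vertex, the bags containing it form a connected subtree. Here vertex 2 appears in no bag, so the decomposition is invalid.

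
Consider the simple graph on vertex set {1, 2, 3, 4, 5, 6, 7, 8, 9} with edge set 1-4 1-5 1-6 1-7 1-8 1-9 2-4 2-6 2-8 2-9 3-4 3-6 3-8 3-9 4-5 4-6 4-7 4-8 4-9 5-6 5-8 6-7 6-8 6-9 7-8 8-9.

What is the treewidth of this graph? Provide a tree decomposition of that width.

Treewidth 4.
Bags: B1 = {1, 4, 6, 8, 9}  B2 = {3, 4, 6, 8, 9}  B3 = {2, 4, 6, 8, 9}  B4 = {1, 4, 5, 6, 8}  B5 = {1, 4, 6, 7, 8}
Tree: B1–B2, B2–B3, B1–B4, B4–B5

Each bag holds 5 vertices, so the decomposition has width 4, which upper-bounds the treewidth. Conversely, {1, 4, 6, 8, 9} is a clique of size 5, and the vertices of any clique must share a bag in every tree decomposition; so some bag has ≥ 5 vertices and tw(G) ≥ 4. The upper and lower bounds meet at 4, so that is the treewidth.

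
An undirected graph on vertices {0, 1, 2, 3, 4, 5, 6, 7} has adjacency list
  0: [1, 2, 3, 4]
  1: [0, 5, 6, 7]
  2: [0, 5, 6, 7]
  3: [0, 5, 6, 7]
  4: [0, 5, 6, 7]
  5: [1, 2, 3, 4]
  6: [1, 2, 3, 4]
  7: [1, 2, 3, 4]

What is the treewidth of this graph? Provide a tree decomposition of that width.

Treewidth 4.
One such decomposition:
Bags: B1 = {0, 1, 5, 6, 7}  B2 = {0, 2, 5, 6, 7}  B3 = {0, 3, 5, 6, 7}  B4 = {0, 4, 5, 6, 7}
Tree: B1–B2, B2–B3, B3–B4

Every bag has size at most 5, so the width is 5 − 1 = 4 and tw(G) ≤ 4. For the lower bound: the 5 vertex sets {1,7}, {2,5}, {3,6}, {0}, {4} are disjoint, each induces a connected subgraph, and every pair is joined by at least one edge of G. Contracting each set to a single vertex therefore yields K_{5} as a minor, and since treewidth is minor-monotone, tw(G) ≥ tw(K_{5}) = 4. Therefore the treewidth is 4.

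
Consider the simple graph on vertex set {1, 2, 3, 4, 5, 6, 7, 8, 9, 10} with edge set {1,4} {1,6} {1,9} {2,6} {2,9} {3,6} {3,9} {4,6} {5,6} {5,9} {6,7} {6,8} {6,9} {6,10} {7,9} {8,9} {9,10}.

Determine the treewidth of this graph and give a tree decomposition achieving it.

Treewidth 2.
One optimal decomposition is:
Bags: B1 = {2, 6, 9}  B2 = {1, 6, 9}  B3 = {3, 6, 9}  B4 = {6, 9, 10}  B5 = {6, 7, 9}  B6 = {1, 4, 6}  B7 = {6, 8, 9}  B8 = {5, 6, 9}
Tree: B1–B2, B2–B3, B3–B4, B2–B5, B2–B6, B2–B7, B5–B8

Each bag holds 3 vertices, so the decomposition has width 2, which upper-bounds the treewidth. On the other hand G contains the 3-clique {1, 6, 9}. A clique must lie in a single bag of any decomposition, so no decomposition can have width below 2. Combining the bounds, tw(G) = 2.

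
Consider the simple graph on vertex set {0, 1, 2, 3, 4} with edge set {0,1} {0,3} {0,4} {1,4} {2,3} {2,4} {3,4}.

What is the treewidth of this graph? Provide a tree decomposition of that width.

The largest bag has 3 vertices, giving width 2; this decomposition certifies tw(G) ≤ 2. On the other hand G contains the 3-clique {0, 1, 4}. A clique must lie in a single bag of any decomposition, so no decomposition can have width below 2. The upper and lower bounds meet at 2, so that is the treewidth.

Treewidth 2.
One optimal decomposition is:
Bags: B1 = {0, 1, 4}  B2 = {0, 3, 4}  B3 = {2, 3, 4}
Tree: B1–B2, B2–B3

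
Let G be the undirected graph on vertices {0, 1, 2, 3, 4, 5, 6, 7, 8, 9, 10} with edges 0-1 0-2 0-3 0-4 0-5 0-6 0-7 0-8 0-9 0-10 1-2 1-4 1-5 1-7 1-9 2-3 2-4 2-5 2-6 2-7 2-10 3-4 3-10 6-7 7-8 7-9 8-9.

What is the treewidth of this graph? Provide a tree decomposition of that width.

Treewidth 3.
Bags: B1 = {0, 2, 6, 7}  B2 = {0, 1, 2, 7}  B3 = {0, 1, 7, 9}  B4 = {0, 1, 2, 4}  B5 = {0, 1, 2, 5}  B6 = {0, 2, 3, 4}  B7 = {0, 2, 3, 10}  B8 = {0, 7, 8, 9}
Tree: B1–B2, B2–B3, B2–B4, B2–B5, B4–B6, B6–B7, B3–B8

Each bag holds 4 vertices, so the decomposition has width 3, which upper-bounds the treewidth. On the other hand G contains the 4-clique {0, 7, 8, 9}. A clique must lie in a single bag of any decomposition, so no decomposition can have width below 3. Therefore the treewidth is 3.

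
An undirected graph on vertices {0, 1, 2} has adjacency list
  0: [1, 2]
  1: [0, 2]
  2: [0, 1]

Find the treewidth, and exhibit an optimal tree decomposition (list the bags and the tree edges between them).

With just one bag of size 3, the width is 3 − 1 = 2, so tw(G) ≤ 2. On the other hand G contains the 3-clique {0, 1, 2}. A clique must lie in a single bag of any decomposition, so no decomposition can have width below 2. Therefore the treewidth is 2.

Treewidth 2.
Bags: B1 = {0, 1, 2}
Tree: (single bag)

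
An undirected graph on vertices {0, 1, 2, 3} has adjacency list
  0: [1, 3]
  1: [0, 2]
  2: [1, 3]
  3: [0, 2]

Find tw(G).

A width-2 tree decomposition is:
Bags: B1 = {0, 1, 2}  B2 = {0, 2, 3}
Tree: B1–B2
Every bag has size at most 3, so the width is 3 − 1 = 2 and tw(G) ≤ 2. The edges 2–1–0–3–2 form a cycle, so G is not a tree and its treewidth is at least 2. Therefore the treewidth is 2.

2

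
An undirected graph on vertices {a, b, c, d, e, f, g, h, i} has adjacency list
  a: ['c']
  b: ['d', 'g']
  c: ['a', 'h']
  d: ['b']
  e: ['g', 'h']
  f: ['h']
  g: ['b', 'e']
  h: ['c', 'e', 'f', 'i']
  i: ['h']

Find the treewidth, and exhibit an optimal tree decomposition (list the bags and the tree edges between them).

Treewidth 1.
One optimal decomposition is:
Bags: B1 = {e, g}  B2 = {e, h}  B3 = {b, g}  B4 = {f, h}  B5 = {c, h}  B6 = {b, d}  B7 = {a, c}  B8 = {h, i}
Tree: B1–B2, B1–B3, B2–B4, B4–B5, B3–B6, B5–B7, B5–B8

Each bag holds 2 vertices, so the decomposition has width 1, which upper-bounds the treewidth. G has an edge, so its treewidth is at least 1. Therefore the treewidth is 1.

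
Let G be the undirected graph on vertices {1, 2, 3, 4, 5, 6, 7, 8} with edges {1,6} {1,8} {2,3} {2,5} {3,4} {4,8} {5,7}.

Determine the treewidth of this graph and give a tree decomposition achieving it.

The largest bag has 2 vertices, giving width 1; this decomposition certifies tw(G) ≤ 1. G has an edge, so its treewidth is at least 1. The upper and lower bounds meet at 1, so that is the treewidth.

Treewidth 1.
One such decomposition:
Bags: B1 = {5, 7}  B2 = {2, 5}  B3 = {2, 3}  B4 = {3, 4}  B5 = {4, 8}  B6 = {1, 8}  B7 = {1, 6}
Tree: B1–B2, B2–B3, B3–B4, B4–B5, B5–B6, B6–B7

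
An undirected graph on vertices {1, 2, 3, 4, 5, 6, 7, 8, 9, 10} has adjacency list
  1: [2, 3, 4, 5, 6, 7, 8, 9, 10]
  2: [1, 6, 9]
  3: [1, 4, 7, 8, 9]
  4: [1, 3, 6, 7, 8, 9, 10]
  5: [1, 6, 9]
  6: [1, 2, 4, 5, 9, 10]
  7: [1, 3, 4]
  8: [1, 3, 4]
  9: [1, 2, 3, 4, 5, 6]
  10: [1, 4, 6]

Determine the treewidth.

A width-3 tree decomposition is:
Bags: B1 = {1, 3, 4, 9}  B2 = {1, 3, 4, 8}  B3 = {1, 3, 4, 7}  B4 = {1, 4, 6, 9}  B5 = {1, 5, 6, 9}  B6 = {1, 2, 6, 9}  B7 = {1, 4, 6, 10}
Tree: B1–B2, B2–B3, B1–B4, B4–B5, B5–B6, B4–B7
The largest bag has 4 vertices, giving width 3; this decomposition certifies tw(G) ≤ 3. On the other hand G contains the 4-clique {1, 2, 6, 9}. A clique must lie in a single bag of any decomposition, so no decomposition can have width below 3. Therefore the treewidth is 3.

3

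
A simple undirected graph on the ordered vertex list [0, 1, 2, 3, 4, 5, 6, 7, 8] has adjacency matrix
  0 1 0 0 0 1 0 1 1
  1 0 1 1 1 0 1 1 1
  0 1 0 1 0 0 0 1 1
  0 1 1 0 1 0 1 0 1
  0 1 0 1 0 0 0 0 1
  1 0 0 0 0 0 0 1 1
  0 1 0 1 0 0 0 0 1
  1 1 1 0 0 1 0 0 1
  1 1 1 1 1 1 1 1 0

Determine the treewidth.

A width-3 tree decomposition is:
Bags: B1 = {1, 2, 3, 8}  B2 = {1, 3, 6, 8}  B3 = {1, 2, 7, 8}  B4 = {0, 1, 7, 8}  B5 = {0, 5, 7, 8}  B6 = {1, 3, 4, 8}
Tree: B1–B2, B1–B3, B3–B4, B4–B5, B2–B6
The largest bag has 4 vertices, giving width 3; this decomposition certifies tw(G) ≤ 3. On the other hand G contains the 4-clique {0, 1, 7, 8}. A clique must lie in a single bag of any decomposition, so no decomposition can have width below 3. Therefore the treewidth is 3.

3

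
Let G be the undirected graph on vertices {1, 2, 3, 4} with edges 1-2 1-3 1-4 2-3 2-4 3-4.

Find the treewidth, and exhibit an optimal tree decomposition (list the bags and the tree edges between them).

With just one bag of size 4, the width is 4 − 1 = 3, so tw(G) ≤ 3. For the lower bound, the 4 vertices {1, 2, 3, 4} are pairwise adjacent, and any tree decomposition puts a clique entirely inside one bag — forcing width ≥ 3. Hence tw(G) = 3 exactly.

Treewidth 3.
Bags: B1 = {1, 2, 3, 4}
Tree: (single bag)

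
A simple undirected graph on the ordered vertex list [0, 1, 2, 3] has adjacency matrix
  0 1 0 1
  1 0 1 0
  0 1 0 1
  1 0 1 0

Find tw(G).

A width-2 tree decomposition is:
Bags: B1 = {0, 1, 3}  B2 = {1, 2, 3}
Tree: B1–B2
Every bag has size at most 3, so the width is 3 − 1 = 2 and tw(G) ≤ 2. The edges 3–0–1–2–3 form a cycle, so G is not a tree and its treewidth is at least 2. Hence tw(G) = 2 exactly.

2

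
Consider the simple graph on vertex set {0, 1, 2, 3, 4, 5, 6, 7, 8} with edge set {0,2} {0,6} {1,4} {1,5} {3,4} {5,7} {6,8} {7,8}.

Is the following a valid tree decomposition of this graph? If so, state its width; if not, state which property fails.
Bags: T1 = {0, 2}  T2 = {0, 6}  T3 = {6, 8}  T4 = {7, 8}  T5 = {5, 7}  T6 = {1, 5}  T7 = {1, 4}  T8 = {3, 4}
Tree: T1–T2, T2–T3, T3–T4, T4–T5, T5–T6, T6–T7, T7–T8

Vertex coverage: the bags together contain {0, 1, 2, 3, 4, 5, 6, 7, 8}, the full vertex set. Edge coverage: each edge of G has both endpoints in at least one bag. Running intersection: for every vertex, the bags containing it form a connected subtree. All three properties hold, so this is a valid tree decomposition of width max|bag| − 1 = 1, and hence tw(G) ≤ 1.

Yes; width 1.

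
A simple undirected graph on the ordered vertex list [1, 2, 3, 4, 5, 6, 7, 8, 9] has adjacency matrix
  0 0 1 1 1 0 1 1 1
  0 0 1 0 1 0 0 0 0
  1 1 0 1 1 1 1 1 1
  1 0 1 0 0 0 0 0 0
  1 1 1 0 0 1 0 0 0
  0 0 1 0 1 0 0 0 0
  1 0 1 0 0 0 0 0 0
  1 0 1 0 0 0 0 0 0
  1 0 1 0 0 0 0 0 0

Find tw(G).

A width-2 tree decomposition is:
Bags: B1 = {1, 3, 5}  B2 = {1, 3, 7}  B3 = {3, 5, 6}  B4 = {1, 3, 4}  B5 = {1, 3, 8}  B6 = {2, 3, 5}  B7 = {1, 3, 9}
Tree: B1–B2, B1–B3, B1–B4, B1–B5, B3–B6, B5–B7
The largest bag has 3 vertices, giving width 2; this decomposition certifies tw(G) ≤ 2. Conversely, {1, 3, 4} is a clique of size 3, and the vertices of any clique must share a bag in every tree decomposition; so some bag has ≥ 3 vertices and tw(G) ≥ 2. Therefore the treewidth is 2.

2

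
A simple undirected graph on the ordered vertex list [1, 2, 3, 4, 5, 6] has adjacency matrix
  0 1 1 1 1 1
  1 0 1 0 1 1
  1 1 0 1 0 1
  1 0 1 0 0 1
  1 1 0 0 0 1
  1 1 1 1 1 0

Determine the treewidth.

A width-3 tree decomposition is:
Bags: B1 = {1, 2, 5, 6}  B2 = {1, 2, 3, 6}  B3 = {1, 3, 4, 6}
Tree: B1–B2, B2–B3
Each bag holds 4 vertices, so the decomposition has width 3, which upper-bounds the treewidth. For the lower bound, the 4 vertices {1, 2, 3, 6} are pairwise adjacent, and any tree decomposition puts a clique entirely inside one bag — forcing width ≥ 3. Therefore the treewidth is 3.

3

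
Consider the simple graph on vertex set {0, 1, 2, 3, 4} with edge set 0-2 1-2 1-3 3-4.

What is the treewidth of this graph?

A width-1 tree decomposition is:
Bags: B1 = {1, 3}  B2 = {1, 2}  B3 = {0, 2}  B4 = {3, 4}
Tree: B1–B2, B2–B3, B1–B4
Every bag has size at most 2, so the width is 2 − 1 = 1 and tw(G) ≤ 1. Any graph with an edge has treewidth ≥ 1, and G has the edge 3–1. Combining the bounds, tw(G) = 1.

1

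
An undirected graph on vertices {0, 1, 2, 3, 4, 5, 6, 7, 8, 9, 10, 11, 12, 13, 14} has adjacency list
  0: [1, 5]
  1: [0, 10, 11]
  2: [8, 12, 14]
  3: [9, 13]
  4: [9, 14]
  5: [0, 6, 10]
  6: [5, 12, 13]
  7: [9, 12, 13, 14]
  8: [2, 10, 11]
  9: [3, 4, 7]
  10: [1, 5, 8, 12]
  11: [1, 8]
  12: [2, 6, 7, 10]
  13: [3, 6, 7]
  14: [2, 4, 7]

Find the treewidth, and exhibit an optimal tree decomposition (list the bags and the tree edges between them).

Treewidth 3.
One such decomposition:
Bags: B1 = {0, 1, 5, 11}  B2 = {1, 5, 10, 11}  B3 = {5, 8, 10, 11}  B4 = {5, 6, 8, 10}  B5 = {6, 8, 10, 12}  B6 = {2, 6, 8, 12}  B7 = {2, 6, 12, 13}  B8 = {2, 7, 12, 13}  B9 = {2, 7, 13, 14}  B10 = {3, 7, 13, 14}  B11 = {3, 7, 9, 14}  B12 = {3, 4, 9, 14}
Tree: B1–B2, B2–B3, B3–B4, B4–B5, B5–B6, B6–B7, B7–B8, B8–B9, B9–B10, B10–B11, B11–B12

The largest bag has 4 vertices, giving width 3; this decomposition certifies tw(G) ≤ 3. For the lower bound: the 4 vertex sets {0,1,11}, {5}, {10}, {2,6,8,12} are disjoint, each induces a connected subgraph, and every pair is joined by at least one edge of G. Contracting each set to a single vertex therefore yields K_{4} as a minor, and since treewidth is minor-monotone, tw(G) ≥ tw(K_{4}) = 3. Combining the bounds, tw(G) = 3.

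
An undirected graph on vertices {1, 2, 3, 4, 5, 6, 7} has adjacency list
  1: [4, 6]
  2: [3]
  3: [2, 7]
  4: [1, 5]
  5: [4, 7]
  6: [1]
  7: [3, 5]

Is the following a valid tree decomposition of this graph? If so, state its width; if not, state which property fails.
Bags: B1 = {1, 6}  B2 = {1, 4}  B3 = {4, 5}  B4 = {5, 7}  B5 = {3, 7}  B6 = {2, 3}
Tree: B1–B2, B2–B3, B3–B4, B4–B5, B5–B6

Yes; width 1.

Vertex coverage: the bags together contain {1, 2, 3, 4, 5, 6, 7}, the full vertex set. Edge coverage: each edge of G has both endpoints in at least one bag. Running intersection: for every vertex, the bags containing it form a connected subtree. All three properties hold, so this is a valid tree decomposition of width max|bag| − 1 = 1, and hence tw(G) ≤ 1.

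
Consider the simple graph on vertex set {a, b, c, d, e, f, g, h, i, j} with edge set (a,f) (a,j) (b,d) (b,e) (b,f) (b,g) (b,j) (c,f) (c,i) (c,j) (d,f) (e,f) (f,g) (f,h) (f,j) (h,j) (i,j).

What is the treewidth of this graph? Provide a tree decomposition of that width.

The largest bag has 3 vertices, giving width 2; this decomposition certifies tw(G) ≤ 2. Conversely, {f, h, j} is a clique of size 3, and the vertices of any clique must share a bag in every tree decomposition; so some bag has ≥ 3 vertices and tw(G) ≥ 2. The upper and lower bounds meet at 2, so that is the treewidth.

Treewidth 2.
Bags: B1 = {b, e, f}  B2 = {b, f, j}  B3 = {a, f, j}  B4 = {b, d, f}  B5 = {b, f, g}  B6 = {f, h, j}  B7 = {c, f, j}  B8 = {c, i, j}
Tree: B1–B2, B2–B3, B2–B4, B4–B5, B2–B6, B2–B7, B7–B8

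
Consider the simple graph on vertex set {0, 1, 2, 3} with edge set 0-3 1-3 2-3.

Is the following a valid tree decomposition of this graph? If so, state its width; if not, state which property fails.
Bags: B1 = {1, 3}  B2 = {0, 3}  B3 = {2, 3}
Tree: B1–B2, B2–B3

Yes; width 1.

Every vertex of G appears in some bag (union = {0, 1, 2, 3}); every edge is covered by a bag; and for each vertex v the set of bags containing v is connected in the bag tree. The decomposition is therefore valid. The largest bag has 2 vertices, so the width is 1.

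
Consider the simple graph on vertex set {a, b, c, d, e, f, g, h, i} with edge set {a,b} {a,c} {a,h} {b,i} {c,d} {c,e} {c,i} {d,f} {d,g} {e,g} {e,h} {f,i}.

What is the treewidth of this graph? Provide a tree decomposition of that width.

The largest bag has 4 vertices, giving width 3; this decomposition certifies tw(G) ≤ 3. For the lower bound: the 4 vertex sets {e,g,h}, {a}, {c}, {b,d,f,i} are disjoint, each induces a connected subgraph, and every pair is joined by at least one edge of G. Contracting each set to a single vertex therefore yields K_{4} as a minor, and since treewidth is minor-monotone, tw(G) ≥ tw(K_{4}) = 3. Combining the bounds, tw(G) = 3.

Treewidth 3.
One such decomposition:
Bags: B1 = {a, e, g, h}  B2 = {a, c, e, g}  B3 = {a, c, d, g}  B4 = {a, b, c, d}  B5 = {b, c, d, i}  B6 = {b, d, f, i}
Tree: B1–B2, B2–B3, B3–B4, B4–B5, B5–B6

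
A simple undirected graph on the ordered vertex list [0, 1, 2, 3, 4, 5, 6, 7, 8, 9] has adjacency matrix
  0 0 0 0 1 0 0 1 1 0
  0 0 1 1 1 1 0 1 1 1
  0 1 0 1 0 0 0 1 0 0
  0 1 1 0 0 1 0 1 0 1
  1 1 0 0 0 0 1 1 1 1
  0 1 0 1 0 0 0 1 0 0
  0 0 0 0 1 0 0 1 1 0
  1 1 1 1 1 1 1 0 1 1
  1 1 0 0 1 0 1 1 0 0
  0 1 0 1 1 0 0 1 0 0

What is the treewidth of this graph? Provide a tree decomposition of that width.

Treewidth 3.
Bags: B1 = {1, 4, 7, 9}  B2 = {1, 3, 7, 9}  B3 = {1, 4, 7, 8}  B4 = {0, 4, 7, 8}  B5 = {1, 3, 5, 7}  B6 = {4, 6, 7, 8}  B7 = {1, 2, 3, 7}
Tree: B1–B2, B1–B3, B3–B4, B2–B5, B4–B6, B2–B7

Every bag has size at most 4, so the width is 4 − 1 = 3 and tw(G) ≤ 3. On the other hand G contains the 4-clique {0, 4, 7, 8}. A clique must lie in a single bag of any decomposition, so no decomposition can have width below 3. Therefore the treewidth is 3.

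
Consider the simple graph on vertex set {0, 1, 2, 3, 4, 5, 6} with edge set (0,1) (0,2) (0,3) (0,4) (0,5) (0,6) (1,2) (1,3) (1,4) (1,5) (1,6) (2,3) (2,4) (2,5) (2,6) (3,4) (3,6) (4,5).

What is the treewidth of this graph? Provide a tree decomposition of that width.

Treewidth 4.
One such decomposition:
Bags: B1 = {0, 1, 2, 3, 6}  B2 = {0, 1, 2, 3, 4}  B3 = {0, 1, 2, 4, 5}
Tree: B1–B2, B2–B3

The largest bag has 5 vertices, giving width 4; this decomposition certifies tw(G) ≤ 4. Conversely, {0, 1, 2, 3, 4} is a clique of size 5, and the vertices of any clique must share a bag in every tree decomposition; so some bag has ≥ 5 vertices and tw(G) ≥ 4. Therefore the treewidth is 4.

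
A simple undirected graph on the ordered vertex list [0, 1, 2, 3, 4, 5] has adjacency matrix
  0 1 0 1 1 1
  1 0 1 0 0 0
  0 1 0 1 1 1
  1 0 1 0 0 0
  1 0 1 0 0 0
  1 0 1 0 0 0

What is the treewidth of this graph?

2

A width-2 tree decomposition is:
Bags: B1 = {0, 2, 3}  B2 = {0, 1, 2}  B3 = {0, 2, 4}  B4 = {0, 2, 5}
Tree: B1–B2, B2–B3, B3–B4
Each bag holds 3 vertices, so the decomposition has width 2, which upper-bounds the treewidth. For the lower bound, G contains the cycle 2–3–0–1–2, so G is not a forest; only forests have treewidth ≤ 1, hence tw(G) ≥ 2. Hence tw(G) = 2 exactly.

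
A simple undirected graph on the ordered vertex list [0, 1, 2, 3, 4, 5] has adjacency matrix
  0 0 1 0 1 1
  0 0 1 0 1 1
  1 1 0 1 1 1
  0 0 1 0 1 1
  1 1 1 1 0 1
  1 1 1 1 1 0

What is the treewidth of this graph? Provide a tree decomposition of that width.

Treewidth 3.
One optimal decomposition is:
Bags: B1 = {0, 2, 4, 5}  B2 = {2, 3, 4, 5}  B3 = {1, 2, 4, 5}
Tree: B1–B2, B1–B3

Each bag holds 4 vertices, so the decomposition has width 3, which upper-bounds the treewidth. Conversely, {0, 2, 4, 5} is a clique of size 4, and the vertices of any clique must share a bag in every tree decomposition; so some bag has ≥ 4 vertices and tw(G) ≥ 3. Therefore the treewidth is 3.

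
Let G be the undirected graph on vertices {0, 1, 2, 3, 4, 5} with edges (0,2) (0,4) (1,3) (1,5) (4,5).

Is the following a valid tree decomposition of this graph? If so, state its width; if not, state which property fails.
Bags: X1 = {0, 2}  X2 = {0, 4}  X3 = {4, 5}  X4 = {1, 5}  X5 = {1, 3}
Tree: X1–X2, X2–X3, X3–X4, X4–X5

Vertex coverage: the bags together contain {0, 1, 2, 3, 4, 5}, the full vertex set. Edge coverage: each edge of G has both endpoints in at least one bag. Running intersection: for every vertex, the bags containing it form a connected subtree. All three properties hold, so this is a valid tree decomposition of width max|bag| − 1 = 1, and hence tw(G) ≤ 1.

Yes; width 1.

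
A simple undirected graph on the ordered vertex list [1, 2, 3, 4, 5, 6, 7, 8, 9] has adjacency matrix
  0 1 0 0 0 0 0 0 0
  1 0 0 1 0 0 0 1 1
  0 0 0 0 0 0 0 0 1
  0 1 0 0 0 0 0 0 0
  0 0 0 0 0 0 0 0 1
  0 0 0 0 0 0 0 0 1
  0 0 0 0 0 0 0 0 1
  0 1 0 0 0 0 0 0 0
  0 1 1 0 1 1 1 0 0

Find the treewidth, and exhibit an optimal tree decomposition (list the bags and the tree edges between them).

Every bag has size at most 2, so the width is 2 − 1 = 1 and tw(G) ≤ 1. Any graph with an edge has treewidth ≥ 1, and G has the edge 9–3. Hence tw(G) = 1 exactly.

Treewidth 1.
One optimal decomposition is:
Bags: B1 = {3, 9}  B2 = {7, 9}  B3 = {2, 9}  B4 = {2, 4}  B5 = {2, 8}  B6 = {5, 9}  B7 = {6, 9}  B8 = {1, 2}
Tree: B1–B2, B1–B3, B3–B4, B3–B5, B2–B6, B1–B7, B3–B8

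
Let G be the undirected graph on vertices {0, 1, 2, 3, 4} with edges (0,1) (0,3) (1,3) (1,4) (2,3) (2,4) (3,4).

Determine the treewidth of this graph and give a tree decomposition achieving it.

Treewidth 2.
Bags: B1 = {1, 3, 4}  B2 = {0, 1, 3}  B3 = {2, 3, 4}
Tree: B1–B2, B1–B3

Each bag holds 3 vertices, so the decomposition has width 2, which upper-bounds the treewidth. Conversely, {0, 1, 3} is a clique of size 3, and the vertices of any clique must share a bag in every tree decomposition; so some bag has ≥ 3 vertices and tw(G) ≥ 2. Therefore the treewidth is 2.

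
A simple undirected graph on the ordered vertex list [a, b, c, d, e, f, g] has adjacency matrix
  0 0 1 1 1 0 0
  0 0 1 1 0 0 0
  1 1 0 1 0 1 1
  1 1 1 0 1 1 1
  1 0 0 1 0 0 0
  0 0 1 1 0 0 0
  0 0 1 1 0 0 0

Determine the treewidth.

A width-2 tree decomposition is:
Bags: B1 = {c, d, g}  B2 = {a, c, d}  B3 = {c, d, f}  B4 = {a, d, e}  B5 = {b, c, d}
Tree: B1–B2, B1–B3, B2–B4, B3–B5
Each bag holds 3 vertices, so the decomposition has width 2, which upper-bounds the treewidth. For the lower bound, the 3 vertices {a, d, e} are pairwise adjacent, and any tree decomposition puts a clique entirely inside one bag — forcing width ≥ 2. Combining the bounds, tw(G) = 2.

2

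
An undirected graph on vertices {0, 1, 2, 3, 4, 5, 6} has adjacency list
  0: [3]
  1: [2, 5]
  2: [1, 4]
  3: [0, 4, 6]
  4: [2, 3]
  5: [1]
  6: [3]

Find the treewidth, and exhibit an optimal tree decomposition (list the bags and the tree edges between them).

The largest bag has 2 vertices, giving width 1; this decomposition certifies tw(G) ≤ 1. Since G has at least one edge (e.g. 3–4), it is not an edgeless graph, so tw(G) ≥ 1. The upper and lower bounds meet at 1, so that is the treewidth.

Treewidth 1.
One optimal decomposition is:
Bags: B1 = {3, 4}  B2 = {3, 6}  B3 = {2, 4}  B4 = {0, 3}  B5 = {1, 2}  B6 = {1, 5}
Tree: B1–B2, B1–B3, B1–B4, B3–B5, B5–B6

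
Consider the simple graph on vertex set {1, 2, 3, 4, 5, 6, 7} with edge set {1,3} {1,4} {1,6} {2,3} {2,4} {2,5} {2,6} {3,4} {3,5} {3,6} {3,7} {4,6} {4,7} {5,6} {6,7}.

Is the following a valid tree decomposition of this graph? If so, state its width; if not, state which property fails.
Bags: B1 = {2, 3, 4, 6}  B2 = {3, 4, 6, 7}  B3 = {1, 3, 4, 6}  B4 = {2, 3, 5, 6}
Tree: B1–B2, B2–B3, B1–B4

Yes; width 3.

Vertex coverage: the bags together contain {1, 2, 3, 4, 5, 6, 7}, the full vertex set. Edge coverage: each edge of G has both endpoints in at least one bag. Running intersection: for every vertex, the bags containing it form a connected subtree. All three properties hold, so this is a valid tree decomposition of width max|bag| − 1 = 3, and hence tw(G) ≤ 3.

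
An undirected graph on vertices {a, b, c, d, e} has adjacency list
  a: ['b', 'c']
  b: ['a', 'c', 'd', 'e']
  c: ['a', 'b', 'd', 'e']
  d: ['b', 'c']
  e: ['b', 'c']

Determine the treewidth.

2

A width-2 tree decomposition is:
Bags: B1 = {b, c, e}  B2 = {a, b, c}  B3 = {b, c, d}
Tree: B1–B2, B1–B3
Each bag holds 3 vertices, so the decomposition has width 2, which upper-bounds the treewidth. For the lower bound, the 3 vertices {b, c, d} are pairwise adjacent, and any tree decomposition puts a clique entirely inside one bag — forcing width ≥ 2. The upper and lower bounds meet at 2, so that is the treewidth.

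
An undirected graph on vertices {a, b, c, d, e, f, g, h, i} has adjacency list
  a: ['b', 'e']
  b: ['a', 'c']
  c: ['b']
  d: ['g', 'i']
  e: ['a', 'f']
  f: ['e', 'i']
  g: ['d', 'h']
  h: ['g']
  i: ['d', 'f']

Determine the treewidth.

1

A width-1 tree decomposition is:
Bags: B1 = {b, c}  B2 = {a, b}  B3 = {a, e}  B4 = {e, f}  B5 = {f, i}  B6 = {d, i}  B7 = {d, g}  B8 = {g, h}
Tree: B1–B2, B2–B3, B3–B4, B4–B5, B5–B6, B6–B7, B7–B8
The largest bag has 2 vertices, giving width 1; this decomposition certifies tw(G) ≤ 1. G has an edge, so its treewidth is at least 1. Hence tw(G) = 1 exactly.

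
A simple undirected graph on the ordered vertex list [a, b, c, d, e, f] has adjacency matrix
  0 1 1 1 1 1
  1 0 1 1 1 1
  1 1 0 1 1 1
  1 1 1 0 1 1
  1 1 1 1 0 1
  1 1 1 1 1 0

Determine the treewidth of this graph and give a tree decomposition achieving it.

Treewidth 5.
One optimal decomposition is:
Bags: B1 = {a, b, c, d, e, f}
Tree: (single bag)

With just one bag of size 6, the width is 6 − 1 = 5, so tw(G) ≤ 5. Conversely, {a, b, c, d, e, f} is a clique of size 6, and the vertices of any clique must share a bag in every tree decomposition; so some bag has ≥ 6 vertices and tw(G) ≥ 5. Combining the bounds, tw(G) = 5.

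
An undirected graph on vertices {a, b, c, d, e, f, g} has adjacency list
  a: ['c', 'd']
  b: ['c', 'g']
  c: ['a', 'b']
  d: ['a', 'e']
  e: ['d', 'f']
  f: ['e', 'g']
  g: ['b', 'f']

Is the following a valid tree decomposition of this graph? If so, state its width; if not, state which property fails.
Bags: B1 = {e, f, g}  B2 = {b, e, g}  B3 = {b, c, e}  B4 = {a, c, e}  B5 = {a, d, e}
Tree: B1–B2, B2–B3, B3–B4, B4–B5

Checking the three conditions: (i) the bags cover all of {a, b, c, d, e, f, g}; (ii) for each edge, some bag contains both endpoints; (iii) the bags containing any fixed vertex form a subtree. All hold, so the decomposition is valid with width 3 − 1 = 2.

Yes; width 2.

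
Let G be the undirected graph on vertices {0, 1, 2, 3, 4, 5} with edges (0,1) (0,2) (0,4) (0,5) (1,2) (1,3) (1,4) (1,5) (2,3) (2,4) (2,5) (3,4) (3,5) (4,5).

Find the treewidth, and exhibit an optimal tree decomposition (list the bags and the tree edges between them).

Each bag holds 5 vertices, so the decomposition has width 4, which upper-bounds the treewidth. On the other hand G contains the 5-clique {0, 1, 2, 4, 5}. A clique must lie in a single bag of any decomposition, so no decomposition can have width below 4. The upper and lower bounds meet at 4, so that is the treewidth.

Treewidth 4.
Bags: B1 = {1, 2, 3, 4, 5}  B2 = {0, 1, 2, 4, 5}
Tree: B1–B2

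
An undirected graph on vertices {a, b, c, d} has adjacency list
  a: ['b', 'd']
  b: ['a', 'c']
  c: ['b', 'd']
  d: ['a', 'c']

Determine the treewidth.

2

A width-2 tree decomposition is:
Bags: B1 = {a, b, d}  B2 = {b, c, d}
Tree: B1–B2
Each bag holds 3 vertices, so the decomposition has width 2, which upper-bounds the treewidth. For the lower bound, G contains the cycle b–a–d–c–b, so G is not a forest; only forests have treewidth ≤ 1, hence tw(G) ≥ 2. The upper and lower bounds meet at 2, so that is the treewidth.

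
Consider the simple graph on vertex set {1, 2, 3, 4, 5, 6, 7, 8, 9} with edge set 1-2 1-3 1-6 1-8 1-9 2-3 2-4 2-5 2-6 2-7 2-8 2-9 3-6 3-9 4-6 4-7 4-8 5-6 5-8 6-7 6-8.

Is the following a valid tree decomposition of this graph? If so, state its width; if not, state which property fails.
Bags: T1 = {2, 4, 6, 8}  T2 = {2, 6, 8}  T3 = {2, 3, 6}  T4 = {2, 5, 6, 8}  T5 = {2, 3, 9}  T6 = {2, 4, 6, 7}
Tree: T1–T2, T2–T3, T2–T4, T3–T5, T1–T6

A tree decomposition must satisfy three properties: every vertex lies in some bag; for every edge, both endpoints lie together in some bag; and for every vertex, the bags containing it form a connected subtree. Here vertex 1 appears in no bag, so the decomposition is invalid.

No — vertex 1 appears in no bag.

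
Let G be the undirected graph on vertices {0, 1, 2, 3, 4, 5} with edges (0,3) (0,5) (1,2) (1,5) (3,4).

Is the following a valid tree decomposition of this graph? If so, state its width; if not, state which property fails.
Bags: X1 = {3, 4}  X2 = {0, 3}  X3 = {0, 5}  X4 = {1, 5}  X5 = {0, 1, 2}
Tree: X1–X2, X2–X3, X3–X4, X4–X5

No — bags containing vertex 0 are not connected in the tree.

A tree decomposition must satisfy three properties: every vertex lies in some bag; for every edge, both endpoints lie together in some bag; and for every vertex, the bags containing it form a connected subtree. Here bags containing vertex 0 are not connected in the tree, so the decomposition is invalid.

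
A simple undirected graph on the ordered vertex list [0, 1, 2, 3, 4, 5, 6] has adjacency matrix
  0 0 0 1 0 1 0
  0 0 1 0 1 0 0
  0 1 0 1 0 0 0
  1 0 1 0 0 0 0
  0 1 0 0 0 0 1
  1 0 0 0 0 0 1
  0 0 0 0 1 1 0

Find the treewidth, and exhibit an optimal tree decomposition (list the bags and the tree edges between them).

The largest bag has 3 vertices, giving width 2; this decomposition certifies tw(G) ≤ 2. For the lower bound, G contains the cycle 5–6–4–1–2–3–0–5, so G is not a forest; only forests have treewidth ≤ 1, hence tw(G) ≥ 2. Combining the bounds, tw(G) = 2.

Treewidth 2.
Bags: B1 = {4, 5, 6}  B2 = {1, 4, 5}  B3 = {1, 2, 5}  B4 = {2, 3, 5}  B5 = {0, 3, 5}
Tree: B1–B2, B2–B3, B3–B4, B4–B5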